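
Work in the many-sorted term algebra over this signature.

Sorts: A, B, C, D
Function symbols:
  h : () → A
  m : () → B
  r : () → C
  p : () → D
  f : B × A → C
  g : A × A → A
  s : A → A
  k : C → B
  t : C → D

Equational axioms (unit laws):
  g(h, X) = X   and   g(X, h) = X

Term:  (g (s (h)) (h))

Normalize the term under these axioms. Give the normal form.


normal form = (s (h))

1. (g (s (h)) (h))  →  (s (h))


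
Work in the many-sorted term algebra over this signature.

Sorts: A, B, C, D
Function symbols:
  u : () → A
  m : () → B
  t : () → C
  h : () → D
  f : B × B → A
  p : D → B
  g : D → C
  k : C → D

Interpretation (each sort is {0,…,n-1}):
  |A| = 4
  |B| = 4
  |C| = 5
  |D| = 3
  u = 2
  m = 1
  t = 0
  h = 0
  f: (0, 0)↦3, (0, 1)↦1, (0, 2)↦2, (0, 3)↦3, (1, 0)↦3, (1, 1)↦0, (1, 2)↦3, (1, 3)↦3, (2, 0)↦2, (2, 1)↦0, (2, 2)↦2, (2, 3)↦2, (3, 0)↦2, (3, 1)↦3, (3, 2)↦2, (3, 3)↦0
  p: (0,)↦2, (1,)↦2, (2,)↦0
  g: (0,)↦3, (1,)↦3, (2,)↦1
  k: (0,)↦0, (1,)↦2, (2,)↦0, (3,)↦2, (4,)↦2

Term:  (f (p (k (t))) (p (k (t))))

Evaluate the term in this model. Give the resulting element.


  t = 0
  (k (t)) = k(0,) = 0
  (p (k (t))) = p(0,) = 2
  t = 0
  (k (t)) = k(0,) = 0
  (p (k (t))) = p(0,) = 2
  (f (p (k (t))) (p (k (t)))) = f(2, 2) = 2

value = 2


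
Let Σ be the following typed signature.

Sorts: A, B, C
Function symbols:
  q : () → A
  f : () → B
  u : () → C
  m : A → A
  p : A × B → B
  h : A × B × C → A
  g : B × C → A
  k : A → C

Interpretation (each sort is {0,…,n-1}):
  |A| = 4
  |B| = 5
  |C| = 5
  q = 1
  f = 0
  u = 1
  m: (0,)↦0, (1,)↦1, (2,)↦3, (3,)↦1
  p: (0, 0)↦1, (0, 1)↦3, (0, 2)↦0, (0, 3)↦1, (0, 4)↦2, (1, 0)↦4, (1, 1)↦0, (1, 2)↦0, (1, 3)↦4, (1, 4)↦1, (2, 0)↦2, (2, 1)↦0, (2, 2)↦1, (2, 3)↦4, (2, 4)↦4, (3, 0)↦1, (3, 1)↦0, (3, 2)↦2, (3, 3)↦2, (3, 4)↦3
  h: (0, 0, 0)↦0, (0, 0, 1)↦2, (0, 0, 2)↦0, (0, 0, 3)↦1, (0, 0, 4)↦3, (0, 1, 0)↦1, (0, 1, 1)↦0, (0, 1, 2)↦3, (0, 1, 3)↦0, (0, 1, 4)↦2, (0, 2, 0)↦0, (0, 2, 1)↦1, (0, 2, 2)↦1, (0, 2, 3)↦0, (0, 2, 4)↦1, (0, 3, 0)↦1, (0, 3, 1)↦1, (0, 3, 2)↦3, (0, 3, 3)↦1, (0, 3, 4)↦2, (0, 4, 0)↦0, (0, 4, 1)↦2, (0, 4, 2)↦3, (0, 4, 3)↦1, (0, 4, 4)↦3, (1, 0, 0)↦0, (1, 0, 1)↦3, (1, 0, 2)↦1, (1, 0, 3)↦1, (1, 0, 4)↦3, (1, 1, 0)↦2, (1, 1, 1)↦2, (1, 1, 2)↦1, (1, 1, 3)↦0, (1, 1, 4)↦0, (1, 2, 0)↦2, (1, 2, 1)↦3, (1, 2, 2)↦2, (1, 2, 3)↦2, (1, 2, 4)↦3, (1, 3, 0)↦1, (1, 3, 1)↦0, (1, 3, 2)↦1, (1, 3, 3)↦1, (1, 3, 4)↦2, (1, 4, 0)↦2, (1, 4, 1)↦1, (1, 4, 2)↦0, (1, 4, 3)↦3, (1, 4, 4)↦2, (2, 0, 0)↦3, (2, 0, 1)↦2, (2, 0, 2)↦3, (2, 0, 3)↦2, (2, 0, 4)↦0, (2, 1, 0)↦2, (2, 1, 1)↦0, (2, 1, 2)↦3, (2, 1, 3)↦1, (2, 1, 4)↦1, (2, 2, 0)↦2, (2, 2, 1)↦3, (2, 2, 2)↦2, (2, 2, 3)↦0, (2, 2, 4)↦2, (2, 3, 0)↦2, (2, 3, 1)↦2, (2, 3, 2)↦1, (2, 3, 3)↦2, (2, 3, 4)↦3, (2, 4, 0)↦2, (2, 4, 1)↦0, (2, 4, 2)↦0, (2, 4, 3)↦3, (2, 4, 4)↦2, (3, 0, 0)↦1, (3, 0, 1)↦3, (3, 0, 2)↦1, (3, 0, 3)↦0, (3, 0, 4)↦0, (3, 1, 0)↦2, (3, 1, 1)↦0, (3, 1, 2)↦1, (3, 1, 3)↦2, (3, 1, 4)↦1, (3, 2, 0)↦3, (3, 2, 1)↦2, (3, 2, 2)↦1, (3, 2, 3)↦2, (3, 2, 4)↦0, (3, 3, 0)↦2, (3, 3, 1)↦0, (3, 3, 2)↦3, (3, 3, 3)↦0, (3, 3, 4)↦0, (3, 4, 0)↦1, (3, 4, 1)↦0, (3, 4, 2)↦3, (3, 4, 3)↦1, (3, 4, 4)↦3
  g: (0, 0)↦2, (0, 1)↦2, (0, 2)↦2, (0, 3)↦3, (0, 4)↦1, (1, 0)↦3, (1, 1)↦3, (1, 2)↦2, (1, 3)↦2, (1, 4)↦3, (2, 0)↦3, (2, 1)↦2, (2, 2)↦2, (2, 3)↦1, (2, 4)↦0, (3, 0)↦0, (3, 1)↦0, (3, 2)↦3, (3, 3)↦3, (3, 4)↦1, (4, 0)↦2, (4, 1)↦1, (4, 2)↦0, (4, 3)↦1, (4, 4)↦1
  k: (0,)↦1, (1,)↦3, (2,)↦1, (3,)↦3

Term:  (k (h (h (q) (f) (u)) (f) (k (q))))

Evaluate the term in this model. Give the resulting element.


value = 1

  q = 1
  f = 0
  u = 1
  (h (q) (f) (u)) = h(1, 0, 1) = 3
  f = 0
  q = 1
  (k (q)) = k(1,) = 3
  (h (h (q) (f) (u)) (f) (k (q))) = h(3, 0, 3) = 0
  (k (h (h (q) (f) (u)) (f) (k (q)))) = k(0,) = 1


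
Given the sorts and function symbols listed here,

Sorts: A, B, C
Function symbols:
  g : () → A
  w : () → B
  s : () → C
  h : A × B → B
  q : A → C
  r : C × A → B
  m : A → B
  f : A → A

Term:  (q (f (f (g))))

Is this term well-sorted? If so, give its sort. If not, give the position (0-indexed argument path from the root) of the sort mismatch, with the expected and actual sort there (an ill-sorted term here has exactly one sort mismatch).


      (g) : A
    (f (g)) : A
  (f (f (g))) : A
(q (f (f (g)))) : C

well-sorted; sort = C


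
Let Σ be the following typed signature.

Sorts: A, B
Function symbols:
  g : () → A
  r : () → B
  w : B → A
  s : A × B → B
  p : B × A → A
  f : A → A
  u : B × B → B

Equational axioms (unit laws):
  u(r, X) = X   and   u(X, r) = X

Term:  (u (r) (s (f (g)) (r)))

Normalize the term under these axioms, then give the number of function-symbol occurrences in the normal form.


1. (u (r) (s (f (g)) (r)))  →  (s (f (g)) (r))
normal form: (s (f (g)) (r))

size = 4


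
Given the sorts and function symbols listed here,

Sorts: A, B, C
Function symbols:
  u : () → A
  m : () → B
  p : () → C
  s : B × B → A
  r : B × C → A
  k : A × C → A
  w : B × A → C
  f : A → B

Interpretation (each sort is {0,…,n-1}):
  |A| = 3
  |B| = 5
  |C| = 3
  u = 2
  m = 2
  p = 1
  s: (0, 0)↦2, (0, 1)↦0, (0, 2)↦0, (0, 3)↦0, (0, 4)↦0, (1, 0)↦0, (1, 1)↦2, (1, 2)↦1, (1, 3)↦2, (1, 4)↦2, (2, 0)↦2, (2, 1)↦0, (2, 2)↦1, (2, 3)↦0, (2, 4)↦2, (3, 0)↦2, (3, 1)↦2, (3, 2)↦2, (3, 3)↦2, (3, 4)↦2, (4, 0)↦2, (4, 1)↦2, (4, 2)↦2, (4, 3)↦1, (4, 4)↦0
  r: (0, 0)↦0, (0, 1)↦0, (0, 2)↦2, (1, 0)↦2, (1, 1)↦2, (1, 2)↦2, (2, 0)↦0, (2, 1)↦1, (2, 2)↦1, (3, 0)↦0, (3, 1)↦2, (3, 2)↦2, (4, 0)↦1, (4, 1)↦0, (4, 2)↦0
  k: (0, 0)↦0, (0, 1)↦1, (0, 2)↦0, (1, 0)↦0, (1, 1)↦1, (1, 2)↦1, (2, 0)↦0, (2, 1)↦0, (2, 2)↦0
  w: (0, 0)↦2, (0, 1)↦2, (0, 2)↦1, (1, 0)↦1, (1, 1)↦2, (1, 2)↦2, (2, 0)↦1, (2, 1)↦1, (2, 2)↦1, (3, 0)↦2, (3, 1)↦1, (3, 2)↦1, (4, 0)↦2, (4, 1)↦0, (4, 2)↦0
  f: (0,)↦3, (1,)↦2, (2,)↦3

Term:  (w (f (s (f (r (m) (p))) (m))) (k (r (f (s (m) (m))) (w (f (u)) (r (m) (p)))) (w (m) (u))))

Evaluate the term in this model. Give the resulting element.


  m = 2
  p = 1
  (r (m) (p)) = r(2, 1) = 1
  (f (r (m) (p))) = f(1,) = 2
  m = 2
  (s (f (r (m) (p))) (m)) = s(2, 2) = 1
  (f (s (f (r (m) (p))) (m))) = f(1,) = 2
  m = 2
  m = 2
  (s (m) (m)) = s(2, 2) = 1
  (f (s (m) (m))) = f(1,) = 2
  u = 2
  (f (u)) = f(2,) = 3
  m = 2
  p = 1
  (r (m) (p)) = r(2, 1) = 1
  (w (f (u)) (r (m) (p))) = w(3, 1) = 1
  (r (f (s (m) (m))) (w (f (u)) (r (m) (p)))) = r(2, 1) = 1
  m = 2
  u = 2
  (w (m) (u)) = w(2, 2) = 1
  (k (r (f (s (m) (m))) (w (f (u)) (r (m) (p)))) (w (m) (u))) = k(1, 1) = 1
  (w (f (s (f (r (m) (p))) (m))) (k (r (f (s (m) (m))) (w (f (u)) (r (m) (p)))) (w (m) (u)))) = w(2, 1) = 1

value = 1


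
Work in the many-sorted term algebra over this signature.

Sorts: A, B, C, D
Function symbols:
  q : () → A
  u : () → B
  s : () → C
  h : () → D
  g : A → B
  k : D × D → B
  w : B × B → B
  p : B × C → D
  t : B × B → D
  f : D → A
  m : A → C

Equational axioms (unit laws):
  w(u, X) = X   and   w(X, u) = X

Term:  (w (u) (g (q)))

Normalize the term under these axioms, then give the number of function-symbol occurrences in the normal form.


1. (w (u) (g (q)))  →  (g (q))
normal form: (g (q))

size = 2


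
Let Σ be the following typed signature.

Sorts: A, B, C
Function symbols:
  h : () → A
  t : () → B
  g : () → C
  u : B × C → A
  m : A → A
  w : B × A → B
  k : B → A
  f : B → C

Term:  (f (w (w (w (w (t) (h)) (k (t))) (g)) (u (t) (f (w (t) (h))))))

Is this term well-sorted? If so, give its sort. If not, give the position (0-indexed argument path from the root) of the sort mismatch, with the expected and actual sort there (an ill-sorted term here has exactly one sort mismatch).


ill-sorted at position [0, 0, 1]: expected A, got C

          (t) : B
          (h) : A
        (w (t) (h)) : B
          (t) : B
        (k (t)) : A
      (w (w (t) (h)) (k (t))) : B
      (g) : C
    (w (w (w (t) (h)) (k (t))) (g)) : ✗ arg 1 at [0, 0, 1] has sort C, expected A
      (t) : B
          (t) : B
          (h) : A
        (w (t) (h)) : B
      (f (w (t) (h))) : C
    (u (t) (f (w (t) (h)))) : A


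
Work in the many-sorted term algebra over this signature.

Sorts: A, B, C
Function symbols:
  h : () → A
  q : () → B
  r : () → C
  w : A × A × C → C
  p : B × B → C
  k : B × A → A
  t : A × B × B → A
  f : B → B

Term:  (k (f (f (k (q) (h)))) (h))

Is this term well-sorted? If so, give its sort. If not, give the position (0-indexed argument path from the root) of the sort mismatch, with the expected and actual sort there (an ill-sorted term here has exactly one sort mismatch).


        (q) : B
        (h) : A
      (k (q) (h)) : A
    (f (k (q) (h))) : ✗ arg 0 at [0, 0, 0] has sort A, expected B
  (h) : A

ill-sorted at position [0, 0, 0]: expected B, got A


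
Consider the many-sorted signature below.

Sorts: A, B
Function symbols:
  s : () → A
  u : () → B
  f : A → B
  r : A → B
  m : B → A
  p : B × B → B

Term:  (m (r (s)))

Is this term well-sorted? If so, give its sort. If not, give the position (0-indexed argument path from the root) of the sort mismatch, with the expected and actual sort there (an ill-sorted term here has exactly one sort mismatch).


well-sorted; sort = A

    (s) : A
  (r (s)) : B
(m (r (s))) : A


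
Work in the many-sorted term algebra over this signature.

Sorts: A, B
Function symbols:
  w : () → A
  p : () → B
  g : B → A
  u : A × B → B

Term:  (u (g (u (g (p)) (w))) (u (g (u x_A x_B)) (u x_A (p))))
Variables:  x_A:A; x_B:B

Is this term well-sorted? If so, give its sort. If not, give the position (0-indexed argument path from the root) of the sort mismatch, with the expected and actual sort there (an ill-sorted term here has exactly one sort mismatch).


ill-sorted at position [0, 0, 1]: expected B, got A

        (p) : B
      (g (p)) : A
      (w) : A
    (u (g (p)) (w)) : ✗ arg 1 at [0, 0, 1] has sort A, expected B
        x_A : A
        x_B : B
      (u x_A x_B) : B
    (g (u x_A x_B)) : A
      x_A : A
      (p) : B
    (u x_A (p)) : B
  (u (g (u x_A x_B)) (u x_A (p))) : B


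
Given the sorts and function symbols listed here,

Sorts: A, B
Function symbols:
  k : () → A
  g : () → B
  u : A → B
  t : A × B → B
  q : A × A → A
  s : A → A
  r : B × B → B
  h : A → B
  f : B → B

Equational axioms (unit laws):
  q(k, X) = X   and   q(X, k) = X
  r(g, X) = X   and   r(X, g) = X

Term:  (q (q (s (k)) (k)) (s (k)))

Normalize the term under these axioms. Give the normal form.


1. (q (q (s (k)) (k)) (s (k)))  →  (q (s (k)) (s (k)))

normal form = (q (s (k)) (s (k)))


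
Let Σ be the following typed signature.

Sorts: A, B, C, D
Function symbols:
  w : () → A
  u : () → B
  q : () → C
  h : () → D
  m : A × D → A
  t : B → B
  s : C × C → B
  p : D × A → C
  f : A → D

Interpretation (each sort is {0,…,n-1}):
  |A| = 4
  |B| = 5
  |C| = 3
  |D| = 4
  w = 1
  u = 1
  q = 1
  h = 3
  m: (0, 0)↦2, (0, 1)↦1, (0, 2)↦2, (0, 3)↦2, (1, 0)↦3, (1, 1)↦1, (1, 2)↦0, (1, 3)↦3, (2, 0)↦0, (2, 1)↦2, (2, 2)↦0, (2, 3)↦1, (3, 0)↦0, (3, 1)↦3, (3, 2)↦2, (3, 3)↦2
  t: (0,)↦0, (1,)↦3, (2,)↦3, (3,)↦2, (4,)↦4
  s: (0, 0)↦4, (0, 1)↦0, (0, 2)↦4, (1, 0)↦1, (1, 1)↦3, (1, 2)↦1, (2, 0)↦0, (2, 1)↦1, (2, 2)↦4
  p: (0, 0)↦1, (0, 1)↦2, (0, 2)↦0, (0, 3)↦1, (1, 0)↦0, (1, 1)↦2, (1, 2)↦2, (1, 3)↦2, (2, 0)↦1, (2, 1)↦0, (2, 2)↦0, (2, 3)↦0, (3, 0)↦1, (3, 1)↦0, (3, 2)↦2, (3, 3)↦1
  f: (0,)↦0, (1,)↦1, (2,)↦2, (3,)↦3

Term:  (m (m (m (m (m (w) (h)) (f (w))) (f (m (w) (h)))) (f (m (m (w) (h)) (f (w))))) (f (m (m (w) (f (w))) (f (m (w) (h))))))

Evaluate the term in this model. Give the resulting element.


value = 3

  w = 1
  h = 3
  (m (w) (h)) = m(1, 3) = 3
  w = 1
  (f (w)) = f(1,) = 1
  (m (m (w) (h)) (f (w))) = m(3, 1) = 3
  w = 1
  h = 3
  (m (w) (h)) = m(1, 3) = 3
  (f (m (w) (h))) = f(3,) = 3
  (m (m (m (w) (h)) (f (w))) (f (m (w) (h)))) = m(3, 3) = 2
  w = 1
  h = 3
  (m (w) (h)) = m(1, 3) = 3
  w = 1
  (f (w)) = f(1,) = 1
  (m (m (w) (h)) (f (w))) = m(3, 1) = 3
  (f (m (m (w) (h)) (f (w)))) = f(3,) = 3
  (m (m (m (m (w) (h)) (f (w))) (f (m (w) (h)))) (f (m (m (w) (h)) (f (w))))) = m(2, 3) = 1
  w = 1
  w = 1
  (f (w)) = f(1,) = 1
  (m (w) (f (w))) = m(1, 1) = 1
  w = 1
  h = 3
  (m (w) (h)) = m(1, 3) = 3
  (f (m (w) (h))) = f(3,) = 3
  (m (m (w) (f (w))) (f (m (w) (h)))) = m(1, 3) = 3
  (f (m (m (w) (f (w))) (f (m (w) (h))))) = f(3,) = 3
  (m (m (m (m (m (w) (h)) (f (w))) (f (m (w) (h)))) (f (m (m (w) (h)) (f (w))))) (f (m (m (w) (f (w))) (f (m (w) (h)))))) = m(1, 3) = 3


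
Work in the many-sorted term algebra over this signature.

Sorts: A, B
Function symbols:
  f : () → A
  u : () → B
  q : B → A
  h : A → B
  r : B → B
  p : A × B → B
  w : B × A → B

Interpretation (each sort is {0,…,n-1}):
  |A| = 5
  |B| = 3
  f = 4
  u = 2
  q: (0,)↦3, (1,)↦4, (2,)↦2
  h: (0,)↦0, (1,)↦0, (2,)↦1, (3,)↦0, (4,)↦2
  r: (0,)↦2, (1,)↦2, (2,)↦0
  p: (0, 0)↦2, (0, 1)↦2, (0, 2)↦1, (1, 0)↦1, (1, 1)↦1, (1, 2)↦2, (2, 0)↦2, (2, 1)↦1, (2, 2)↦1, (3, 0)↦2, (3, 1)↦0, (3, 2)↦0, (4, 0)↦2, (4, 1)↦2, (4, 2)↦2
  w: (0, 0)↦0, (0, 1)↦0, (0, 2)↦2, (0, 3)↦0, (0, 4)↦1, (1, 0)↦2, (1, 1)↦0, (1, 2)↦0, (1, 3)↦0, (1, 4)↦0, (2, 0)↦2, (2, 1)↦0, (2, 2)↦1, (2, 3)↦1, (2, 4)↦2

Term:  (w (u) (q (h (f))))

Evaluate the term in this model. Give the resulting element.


  u = 2
  f = 4
  (h (f)) = h(4,) = 2
  (q (h (f))) = q(2,) = 2
  (w (u) (q (h (f)))) = w(2, 2) = 1

value = 1


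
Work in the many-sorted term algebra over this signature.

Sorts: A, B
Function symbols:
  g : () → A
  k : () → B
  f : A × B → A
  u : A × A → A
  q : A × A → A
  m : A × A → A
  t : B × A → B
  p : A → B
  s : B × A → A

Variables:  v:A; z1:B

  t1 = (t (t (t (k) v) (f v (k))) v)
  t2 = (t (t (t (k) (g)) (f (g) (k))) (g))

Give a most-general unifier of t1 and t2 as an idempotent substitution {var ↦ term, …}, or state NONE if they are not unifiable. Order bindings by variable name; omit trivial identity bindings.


{v ↦ (g)}


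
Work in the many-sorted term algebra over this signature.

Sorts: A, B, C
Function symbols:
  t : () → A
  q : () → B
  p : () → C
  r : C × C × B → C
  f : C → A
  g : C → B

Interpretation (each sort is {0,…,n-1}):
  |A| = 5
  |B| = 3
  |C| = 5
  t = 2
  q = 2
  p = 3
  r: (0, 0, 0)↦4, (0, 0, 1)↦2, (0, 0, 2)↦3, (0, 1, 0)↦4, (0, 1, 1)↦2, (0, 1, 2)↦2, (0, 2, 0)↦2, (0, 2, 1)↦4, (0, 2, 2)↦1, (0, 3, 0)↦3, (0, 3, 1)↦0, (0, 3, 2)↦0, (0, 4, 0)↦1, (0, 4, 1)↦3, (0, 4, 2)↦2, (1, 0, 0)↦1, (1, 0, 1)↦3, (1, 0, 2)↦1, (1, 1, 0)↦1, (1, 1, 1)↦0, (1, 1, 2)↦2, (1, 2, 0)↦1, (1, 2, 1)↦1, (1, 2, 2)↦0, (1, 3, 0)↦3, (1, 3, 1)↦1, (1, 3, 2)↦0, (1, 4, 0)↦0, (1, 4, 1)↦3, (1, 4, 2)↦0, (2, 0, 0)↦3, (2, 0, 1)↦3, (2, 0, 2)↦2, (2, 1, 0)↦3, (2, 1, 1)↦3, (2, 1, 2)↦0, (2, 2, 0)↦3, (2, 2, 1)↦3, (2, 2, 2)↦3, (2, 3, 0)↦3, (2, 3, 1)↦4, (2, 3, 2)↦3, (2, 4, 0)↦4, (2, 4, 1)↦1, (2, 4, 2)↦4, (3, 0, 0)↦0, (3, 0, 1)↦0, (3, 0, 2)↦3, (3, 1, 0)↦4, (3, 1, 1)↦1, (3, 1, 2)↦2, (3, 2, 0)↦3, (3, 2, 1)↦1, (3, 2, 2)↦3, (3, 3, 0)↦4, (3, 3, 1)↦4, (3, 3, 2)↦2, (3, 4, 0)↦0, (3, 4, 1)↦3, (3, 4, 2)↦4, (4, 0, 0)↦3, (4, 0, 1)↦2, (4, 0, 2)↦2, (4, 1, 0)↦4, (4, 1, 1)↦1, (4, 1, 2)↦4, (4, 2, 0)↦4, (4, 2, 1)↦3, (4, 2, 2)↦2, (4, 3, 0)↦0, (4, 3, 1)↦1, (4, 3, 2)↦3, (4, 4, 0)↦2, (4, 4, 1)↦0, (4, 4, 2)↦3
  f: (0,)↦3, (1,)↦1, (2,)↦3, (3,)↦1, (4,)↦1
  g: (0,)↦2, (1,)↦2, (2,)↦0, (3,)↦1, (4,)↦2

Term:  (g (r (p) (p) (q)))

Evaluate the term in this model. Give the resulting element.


  p = 3
  p = 3
  q = 2
  (r (p) (p) (q)) = r(3, 3, 2) = 2
  (g (r (p) (p) (q))) = g(2,) = 0

value = 0


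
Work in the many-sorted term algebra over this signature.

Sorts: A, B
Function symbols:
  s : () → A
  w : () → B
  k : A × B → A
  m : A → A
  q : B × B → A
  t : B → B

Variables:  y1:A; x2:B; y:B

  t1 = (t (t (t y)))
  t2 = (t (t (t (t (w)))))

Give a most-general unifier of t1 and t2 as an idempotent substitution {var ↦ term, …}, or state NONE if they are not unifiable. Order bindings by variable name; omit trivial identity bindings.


{y ↦ (t (w))}


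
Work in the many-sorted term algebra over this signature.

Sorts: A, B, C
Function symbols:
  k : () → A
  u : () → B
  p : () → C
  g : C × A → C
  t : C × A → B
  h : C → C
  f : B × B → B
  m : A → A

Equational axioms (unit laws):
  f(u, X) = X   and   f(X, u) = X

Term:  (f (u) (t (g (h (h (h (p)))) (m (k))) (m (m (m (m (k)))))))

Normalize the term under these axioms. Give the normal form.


normal form = (t (g (h (h (h (p)))) (m (k))) (m (m (m (m (k))))))

1. (f (u) (t (g (h (h (h (p)))) (m (k))) (m (m (m (m (k)))))))  →  (t (g (h (h (h (p)))) (m (k))) (m (m (m (m (k))))))


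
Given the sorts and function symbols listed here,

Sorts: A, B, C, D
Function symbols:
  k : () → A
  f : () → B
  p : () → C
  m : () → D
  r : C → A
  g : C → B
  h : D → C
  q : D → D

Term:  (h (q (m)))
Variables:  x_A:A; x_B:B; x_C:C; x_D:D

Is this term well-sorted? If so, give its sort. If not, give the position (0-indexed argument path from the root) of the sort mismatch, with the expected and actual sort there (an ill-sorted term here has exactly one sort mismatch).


    (m) : D
  (q (m)) : D
(h (q (m))) : C

well-sorted; sort = C


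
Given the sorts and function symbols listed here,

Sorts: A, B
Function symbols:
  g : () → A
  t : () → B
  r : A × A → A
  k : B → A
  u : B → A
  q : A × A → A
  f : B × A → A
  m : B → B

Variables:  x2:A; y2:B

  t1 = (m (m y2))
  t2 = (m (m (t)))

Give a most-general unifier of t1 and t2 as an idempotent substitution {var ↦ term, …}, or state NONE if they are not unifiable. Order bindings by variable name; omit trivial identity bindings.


{y2 ↦ (t)}


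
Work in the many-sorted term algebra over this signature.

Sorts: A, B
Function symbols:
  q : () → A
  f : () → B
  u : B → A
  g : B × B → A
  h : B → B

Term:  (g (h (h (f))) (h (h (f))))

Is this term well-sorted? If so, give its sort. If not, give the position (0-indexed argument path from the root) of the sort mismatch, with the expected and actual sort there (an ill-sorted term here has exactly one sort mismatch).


      (f) : B
    (h (f)) : B
  (h (h (f))) : B
      (f) : B
    (h (f)) : B
  (h (h (f))) : B
(g (h (h (f))) (h (h (f)))) : A

well-sorted; sort = A


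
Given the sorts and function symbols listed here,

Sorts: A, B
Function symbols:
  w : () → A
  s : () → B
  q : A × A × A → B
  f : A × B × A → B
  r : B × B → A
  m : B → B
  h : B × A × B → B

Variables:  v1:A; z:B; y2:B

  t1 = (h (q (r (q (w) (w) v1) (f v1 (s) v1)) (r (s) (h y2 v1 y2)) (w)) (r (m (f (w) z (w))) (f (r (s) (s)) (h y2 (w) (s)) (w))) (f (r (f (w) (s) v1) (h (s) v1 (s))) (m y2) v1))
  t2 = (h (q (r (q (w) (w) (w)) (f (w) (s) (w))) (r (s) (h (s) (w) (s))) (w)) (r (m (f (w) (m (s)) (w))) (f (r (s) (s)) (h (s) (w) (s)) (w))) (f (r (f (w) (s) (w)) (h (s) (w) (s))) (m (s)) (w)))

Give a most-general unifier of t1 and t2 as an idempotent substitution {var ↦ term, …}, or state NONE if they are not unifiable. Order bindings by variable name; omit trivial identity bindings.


{v1 ↦ (w), y2 ↦ (s), z ↦ (m (s))}


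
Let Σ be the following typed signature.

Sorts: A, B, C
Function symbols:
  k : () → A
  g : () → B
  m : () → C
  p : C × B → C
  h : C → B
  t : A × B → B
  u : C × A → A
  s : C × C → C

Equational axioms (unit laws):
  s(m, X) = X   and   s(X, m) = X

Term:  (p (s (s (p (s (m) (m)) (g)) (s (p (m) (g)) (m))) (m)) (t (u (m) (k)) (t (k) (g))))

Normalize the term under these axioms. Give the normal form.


normal form = (p (s (p (m) (g)) (p (m) (g))) (t (u (m) (k)) (t (k) (g))))

1. (p (s (s (p (s (m) (m)) (g)) (s (p (m) (g)) (m))) (m)) (t (u (m) (k)) (t (k) (g))))  →  (p (s (p (s (m) (m)) (g)) (s (p (m) (g)) (m))) (t (u (m) (k)) (t (k) (g))))
2. (p (s (p (s (m) (m)) (g)) (s (p (m) (g)) (m))) (t (u (m) (k)) (t (k) (g))))  →  (p (s (p (m) (g)) (s (p (m) (g)) (m))) (t (u (m) (k)) (t (k) (g))))
3. (p (s (p (m) (g)) (s (p (m) (g)) (m))) (t (u (m) (k)) (t (k) (g))))  →  (p (s (p (m) (g)) (p (m) (g))) (t (u (m) (k)) (t (k) (g))))


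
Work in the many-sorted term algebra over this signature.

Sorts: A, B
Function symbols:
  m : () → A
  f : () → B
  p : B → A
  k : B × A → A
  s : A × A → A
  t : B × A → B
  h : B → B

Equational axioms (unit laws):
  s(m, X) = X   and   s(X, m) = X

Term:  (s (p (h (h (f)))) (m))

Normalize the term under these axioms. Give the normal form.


1. (s (p (h (h (f)))) (m))  →  (p (h (h (f))))

normal form = (p (h (h (f))))


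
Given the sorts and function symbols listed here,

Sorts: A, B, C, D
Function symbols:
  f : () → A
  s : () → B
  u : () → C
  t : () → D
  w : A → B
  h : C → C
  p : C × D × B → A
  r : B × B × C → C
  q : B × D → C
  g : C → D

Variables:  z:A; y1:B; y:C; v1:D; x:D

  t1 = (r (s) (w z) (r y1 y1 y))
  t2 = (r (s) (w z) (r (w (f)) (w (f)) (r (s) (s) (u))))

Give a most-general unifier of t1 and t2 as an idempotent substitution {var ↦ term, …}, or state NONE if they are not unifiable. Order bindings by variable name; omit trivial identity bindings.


{y ↦ (r (s) (s) (u)), y1 ↦ (w (f))}


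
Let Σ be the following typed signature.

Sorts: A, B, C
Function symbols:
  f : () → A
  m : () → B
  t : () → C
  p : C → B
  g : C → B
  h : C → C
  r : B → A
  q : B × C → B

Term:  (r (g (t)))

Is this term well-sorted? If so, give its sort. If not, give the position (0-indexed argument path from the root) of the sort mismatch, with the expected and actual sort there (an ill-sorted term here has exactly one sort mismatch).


    (t) : C
  (g (t)) : B
(r (g (t))) : A

well-sorted; sort = A


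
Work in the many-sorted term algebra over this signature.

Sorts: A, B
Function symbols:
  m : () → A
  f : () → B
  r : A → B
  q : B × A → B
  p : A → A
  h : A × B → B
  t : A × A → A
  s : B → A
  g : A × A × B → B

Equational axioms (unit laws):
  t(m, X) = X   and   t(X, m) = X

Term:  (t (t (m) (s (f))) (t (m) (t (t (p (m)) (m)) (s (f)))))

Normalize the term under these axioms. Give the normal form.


normal form = (t (s (f)) (t (p (m)) (s (f))))

1. (t (t (m) (s (f))) (t (m) (t (t (p (m)) (m)) (s (f)))))  →  (t (s (f)) (t (m) (t (t (p (m)) (m)) (s (f)))))
2. (t (s (f)) (t (m) (t (t (p (m)) (m)) (s (f)))))  →  (t (s (f)) (t (t (p (m)) (m)) (s (f))))
3. (t (s (f)) (t (t (p (m)) (m)) (s (f))))  →  (t (s (f)) (t (p (m)) (s (f))))


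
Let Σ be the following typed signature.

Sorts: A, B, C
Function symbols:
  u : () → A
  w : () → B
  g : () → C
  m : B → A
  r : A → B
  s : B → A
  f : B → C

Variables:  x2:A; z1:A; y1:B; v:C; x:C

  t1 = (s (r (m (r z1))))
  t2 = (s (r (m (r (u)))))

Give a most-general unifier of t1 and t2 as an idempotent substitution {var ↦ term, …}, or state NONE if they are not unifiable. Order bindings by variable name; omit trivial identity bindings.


{z1 ↦ (u)}


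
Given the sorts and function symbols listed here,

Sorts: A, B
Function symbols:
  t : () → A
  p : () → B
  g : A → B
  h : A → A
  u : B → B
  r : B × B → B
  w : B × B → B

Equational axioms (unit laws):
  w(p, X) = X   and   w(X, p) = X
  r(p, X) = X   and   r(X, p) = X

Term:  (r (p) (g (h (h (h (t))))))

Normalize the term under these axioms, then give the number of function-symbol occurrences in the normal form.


1. (r (p) (g (h (h (h (t))))))  →  (g (h (h (h (t)))))
normal form: (g (h (h (h (t)))))

size = 5


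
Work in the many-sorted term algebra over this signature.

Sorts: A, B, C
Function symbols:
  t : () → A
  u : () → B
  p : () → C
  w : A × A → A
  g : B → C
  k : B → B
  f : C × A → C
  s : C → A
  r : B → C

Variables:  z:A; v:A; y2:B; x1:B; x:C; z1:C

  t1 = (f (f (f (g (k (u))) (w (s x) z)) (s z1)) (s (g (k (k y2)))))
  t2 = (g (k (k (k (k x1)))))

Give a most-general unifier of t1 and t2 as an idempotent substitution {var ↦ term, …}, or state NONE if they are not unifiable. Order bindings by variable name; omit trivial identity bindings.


NONE (not unifiable)

head clash or occurs-check failure — not unifiable


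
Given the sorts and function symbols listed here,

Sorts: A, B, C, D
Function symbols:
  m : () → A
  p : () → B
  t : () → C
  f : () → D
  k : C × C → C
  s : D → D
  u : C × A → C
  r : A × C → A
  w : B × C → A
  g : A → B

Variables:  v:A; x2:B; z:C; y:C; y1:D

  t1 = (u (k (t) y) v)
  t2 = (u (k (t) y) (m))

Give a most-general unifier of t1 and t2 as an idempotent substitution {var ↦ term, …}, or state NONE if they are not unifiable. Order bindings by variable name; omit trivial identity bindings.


{v ↦ (m)}


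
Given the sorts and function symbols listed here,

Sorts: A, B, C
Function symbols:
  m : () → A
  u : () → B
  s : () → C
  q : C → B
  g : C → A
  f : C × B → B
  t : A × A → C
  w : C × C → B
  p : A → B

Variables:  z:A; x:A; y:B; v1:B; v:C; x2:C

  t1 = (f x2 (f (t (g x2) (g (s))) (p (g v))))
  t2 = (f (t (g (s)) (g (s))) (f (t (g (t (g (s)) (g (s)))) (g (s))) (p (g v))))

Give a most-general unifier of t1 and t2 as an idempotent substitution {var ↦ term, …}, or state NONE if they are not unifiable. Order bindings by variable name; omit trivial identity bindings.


{x2 ↦ (t (g (s)) (g (s)))}


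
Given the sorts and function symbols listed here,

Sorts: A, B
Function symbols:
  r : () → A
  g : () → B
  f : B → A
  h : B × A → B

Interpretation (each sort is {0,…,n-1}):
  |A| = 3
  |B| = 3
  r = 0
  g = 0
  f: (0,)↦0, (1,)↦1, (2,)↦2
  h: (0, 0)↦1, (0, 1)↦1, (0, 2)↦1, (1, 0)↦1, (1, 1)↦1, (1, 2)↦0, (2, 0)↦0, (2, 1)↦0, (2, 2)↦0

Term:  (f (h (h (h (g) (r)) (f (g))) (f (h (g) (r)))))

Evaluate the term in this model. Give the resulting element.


value = 1

  g = 0
  r = 0
  (h (g) (r)) = h(0, 0) = 1
  g = 0
  (f (g)) = f(0,) = 0
  (h (h (g) (r)) (f (g))) = h(1, 0) = 1
  g = 0
  r = 0
  (h (g) (r)) = h(0, 0) = 1
  (f (h (g) (r))) = f(1,) = 1
  (h (h (h (g) (r)) (f (g))) (f (h (g) (r)))) = h(1, 1) = 1
  (f (h (h (h (g) (r)) (f (g))) (f (h (g) (r))))) = f(1,) = 1


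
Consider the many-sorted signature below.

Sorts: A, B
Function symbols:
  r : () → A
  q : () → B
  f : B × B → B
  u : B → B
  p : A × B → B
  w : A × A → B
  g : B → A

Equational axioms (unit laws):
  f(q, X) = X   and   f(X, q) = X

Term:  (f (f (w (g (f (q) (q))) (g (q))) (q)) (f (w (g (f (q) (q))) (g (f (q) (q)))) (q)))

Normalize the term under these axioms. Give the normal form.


normal form = (f (w (g (q)) (g (q))) (w (g (q)) (g (q))))

1. (f (f (w (g (f (q) (q))) (g (q))) (q)) (f (w (g (f (q) (q))) (g (f (q) (q)))) (q)))  →  (f (w (g (f (q) (q))) (g (q))) (f (w (g (f (q) (q))) (g (f (q) (q)))) (q)))
2. (f (w (g (f (q) (q))) (g (q))) (f (w (g (f (q) (q))) (g (f (q) (q)))) (q)))  →  (f (w (g (q)) (g (q))) (f (w (g (f (q) (q))) (g (f (q) (q)))) (q)))
3. (f (w (g (q)) (g (q))) (f (w (g (f (q) (q))) (g (f (q) (q)))) (q)))  →  (f (w (g (q)) (g (q))) (w (g (f (q) (q))) (g (f (q) (q)))))
4. (f (w (g (q)) (g (q))) (w (g (f (q) (q))) (g (f (q) (q)))))  →  (f (w (g (q)) (g (q))) (w (g (q)) (g (f (q) (q)))))
5. (f (w (g (q)) (g (q))) (w (g (q)) (g (f (q) (q)))))  →  (f (w (g (q)) (g (q))) (w (g (q)) (g (q))))


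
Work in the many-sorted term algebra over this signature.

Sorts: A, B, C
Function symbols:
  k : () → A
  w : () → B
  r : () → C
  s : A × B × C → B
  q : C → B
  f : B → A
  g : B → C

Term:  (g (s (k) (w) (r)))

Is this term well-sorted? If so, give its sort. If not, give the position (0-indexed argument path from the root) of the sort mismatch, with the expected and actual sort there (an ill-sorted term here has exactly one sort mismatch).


    (k) : A
    (w) : B
    (r) : C
  (s (k) (w) (r)) : B
(g (s (k) (w) (r))) : C

well-sorted; sort = C


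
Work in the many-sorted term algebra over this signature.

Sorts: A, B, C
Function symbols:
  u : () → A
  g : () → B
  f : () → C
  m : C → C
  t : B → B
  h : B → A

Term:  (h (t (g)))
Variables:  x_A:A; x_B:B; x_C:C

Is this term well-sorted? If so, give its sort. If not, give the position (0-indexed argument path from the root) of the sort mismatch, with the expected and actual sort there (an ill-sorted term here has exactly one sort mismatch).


    (g) : B
  (t (g)) : B
(h (t (g))) : A

well-sorted; sort = A


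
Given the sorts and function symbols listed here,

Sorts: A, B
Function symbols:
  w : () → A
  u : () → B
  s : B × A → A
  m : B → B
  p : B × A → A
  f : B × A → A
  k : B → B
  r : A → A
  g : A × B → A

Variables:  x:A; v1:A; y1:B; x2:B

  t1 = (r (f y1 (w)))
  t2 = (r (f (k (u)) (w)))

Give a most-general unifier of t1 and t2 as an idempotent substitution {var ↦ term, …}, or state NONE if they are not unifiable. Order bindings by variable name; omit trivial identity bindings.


{y1 ↦ (k (u))}


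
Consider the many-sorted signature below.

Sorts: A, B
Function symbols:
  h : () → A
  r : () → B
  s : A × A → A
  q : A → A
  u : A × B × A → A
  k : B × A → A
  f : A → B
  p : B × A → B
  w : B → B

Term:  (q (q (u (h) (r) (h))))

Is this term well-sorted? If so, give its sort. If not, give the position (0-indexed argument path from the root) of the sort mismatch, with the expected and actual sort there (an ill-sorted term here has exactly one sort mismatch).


      (h) : A
      (r) : B
      (h) : A
    (u (h) (r) (h)) : A
  (q (u (h) (r) (h))) : A
(q (q (u (h) (r) (h)))) : A

well-sorted; sort = A


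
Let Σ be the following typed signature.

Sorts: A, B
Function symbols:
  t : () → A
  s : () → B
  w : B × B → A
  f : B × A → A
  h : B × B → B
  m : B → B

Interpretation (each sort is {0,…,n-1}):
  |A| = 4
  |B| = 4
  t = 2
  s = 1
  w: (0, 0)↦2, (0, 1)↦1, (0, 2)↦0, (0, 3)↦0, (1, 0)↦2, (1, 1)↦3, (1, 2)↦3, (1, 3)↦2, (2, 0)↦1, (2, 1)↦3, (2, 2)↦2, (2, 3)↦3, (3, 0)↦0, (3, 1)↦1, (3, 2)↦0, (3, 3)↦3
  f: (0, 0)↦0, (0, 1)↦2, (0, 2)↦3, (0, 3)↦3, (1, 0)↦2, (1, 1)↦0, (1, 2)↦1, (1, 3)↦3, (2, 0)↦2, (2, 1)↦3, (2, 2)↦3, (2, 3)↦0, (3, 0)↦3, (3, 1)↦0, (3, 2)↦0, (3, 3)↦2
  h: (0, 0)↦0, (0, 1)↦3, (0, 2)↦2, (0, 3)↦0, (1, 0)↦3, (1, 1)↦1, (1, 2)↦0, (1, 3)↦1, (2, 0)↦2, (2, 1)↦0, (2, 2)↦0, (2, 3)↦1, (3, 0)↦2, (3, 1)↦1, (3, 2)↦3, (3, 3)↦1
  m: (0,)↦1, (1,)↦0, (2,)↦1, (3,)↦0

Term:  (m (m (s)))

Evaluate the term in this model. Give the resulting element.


value = 1

  s = 1
  (m (s)) = m(1,) = 0
  (m (m (s))) = m(0,) = 1


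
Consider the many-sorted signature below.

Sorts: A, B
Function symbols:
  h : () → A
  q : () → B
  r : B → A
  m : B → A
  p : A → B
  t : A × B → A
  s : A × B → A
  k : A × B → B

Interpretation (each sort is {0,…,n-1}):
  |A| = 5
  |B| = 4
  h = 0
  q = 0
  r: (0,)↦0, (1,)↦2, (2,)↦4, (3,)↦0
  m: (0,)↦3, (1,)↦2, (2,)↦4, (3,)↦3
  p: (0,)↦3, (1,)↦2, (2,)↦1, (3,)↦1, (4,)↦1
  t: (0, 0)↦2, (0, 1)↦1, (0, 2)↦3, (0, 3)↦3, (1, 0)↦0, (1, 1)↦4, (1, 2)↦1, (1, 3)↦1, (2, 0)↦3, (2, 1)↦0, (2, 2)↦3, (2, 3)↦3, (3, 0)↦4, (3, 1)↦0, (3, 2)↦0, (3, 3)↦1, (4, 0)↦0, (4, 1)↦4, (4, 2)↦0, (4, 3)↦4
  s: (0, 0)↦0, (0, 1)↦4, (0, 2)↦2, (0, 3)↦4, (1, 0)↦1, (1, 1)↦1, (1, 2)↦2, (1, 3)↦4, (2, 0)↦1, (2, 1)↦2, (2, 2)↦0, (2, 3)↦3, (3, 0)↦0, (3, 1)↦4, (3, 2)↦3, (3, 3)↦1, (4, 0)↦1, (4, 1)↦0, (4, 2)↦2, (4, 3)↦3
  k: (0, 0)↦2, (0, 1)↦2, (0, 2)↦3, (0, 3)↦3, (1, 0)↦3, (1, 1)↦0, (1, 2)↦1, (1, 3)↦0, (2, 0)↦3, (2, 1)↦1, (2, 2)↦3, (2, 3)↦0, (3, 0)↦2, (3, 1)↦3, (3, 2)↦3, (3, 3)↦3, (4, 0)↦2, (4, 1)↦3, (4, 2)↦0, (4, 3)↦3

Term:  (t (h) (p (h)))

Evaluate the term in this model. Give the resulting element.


value = 3

  h = 0
  h = 0
  (p (h)) = p(0,) = 3
  (t (h) (p (h))) = t(0, 3) = 3


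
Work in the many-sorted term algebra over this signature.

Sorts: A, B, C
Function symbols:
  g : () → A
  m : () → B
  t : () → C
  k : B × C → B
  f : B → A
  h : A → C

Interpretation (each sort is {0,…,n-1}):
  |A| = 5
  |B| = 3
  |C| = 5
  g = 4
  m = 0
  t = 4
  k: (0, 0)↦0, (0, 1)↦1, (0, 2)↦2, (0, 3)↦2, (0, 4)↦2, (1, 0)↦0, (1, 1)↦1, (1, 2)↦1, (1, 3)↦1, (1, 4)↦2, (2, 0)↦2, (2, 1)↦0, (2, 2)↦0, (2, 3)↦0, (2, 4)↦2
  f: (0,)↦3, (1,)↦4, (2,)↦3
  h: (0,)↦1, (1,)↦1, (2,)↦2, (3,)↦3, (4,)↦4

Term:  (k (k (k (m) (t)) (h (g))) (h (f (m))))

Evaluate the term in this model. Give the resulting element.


  m = 0
  t = 4
  (k (m) (t)) = k(0, 4) = 2
  g = 4
  (h (g)) = h(4,) = 4
  (k (k (m) (t)) (h (g))) = k(2, 4) = 2
  m = 0
  (f (m)) = f(0,) = 3
  (h (f (m))) = h(3,) = 3
  (k (k (k (m) (t)) (h (g))) (h (f (m)))) = k(2, 3) = 0

value = 0


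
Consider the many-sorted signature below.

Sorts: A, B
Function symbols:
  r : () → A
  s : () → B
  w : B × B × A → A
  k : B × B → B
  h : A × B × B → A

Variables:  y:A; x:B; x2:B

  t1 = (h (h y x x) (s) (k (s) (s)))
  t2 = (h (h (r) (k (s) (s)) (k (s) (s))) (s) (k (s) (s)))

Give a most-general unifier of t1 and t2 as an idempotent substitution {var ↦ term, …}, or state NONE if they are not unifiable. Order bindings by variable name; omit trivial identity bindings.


{x ↦ (k (s) (s)), y ↦ (r)}


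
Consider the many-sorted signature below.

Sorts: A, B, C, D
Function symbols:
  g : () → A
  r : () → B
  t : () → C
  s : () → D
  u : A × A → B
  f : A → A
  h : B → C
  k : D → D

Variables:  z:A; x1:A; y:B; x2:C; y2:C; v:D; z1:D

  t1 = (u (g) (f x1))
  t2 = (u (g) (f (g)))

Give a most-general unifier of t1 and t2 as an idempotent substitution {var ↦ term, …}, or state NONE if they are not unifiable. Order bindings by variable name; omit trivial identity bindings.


{x1 ↦ (g)}


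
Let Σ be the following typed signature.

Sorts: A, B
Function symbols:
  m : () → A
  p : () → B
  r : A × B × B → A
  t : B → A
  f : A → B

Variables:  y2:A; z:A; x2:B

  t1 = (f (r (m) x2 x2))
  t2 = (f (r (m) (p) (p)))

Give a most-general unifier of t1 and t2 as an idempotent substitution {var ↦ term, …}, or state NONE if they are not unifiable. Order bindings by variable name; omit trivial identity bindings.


{x2 ↦ (p)}


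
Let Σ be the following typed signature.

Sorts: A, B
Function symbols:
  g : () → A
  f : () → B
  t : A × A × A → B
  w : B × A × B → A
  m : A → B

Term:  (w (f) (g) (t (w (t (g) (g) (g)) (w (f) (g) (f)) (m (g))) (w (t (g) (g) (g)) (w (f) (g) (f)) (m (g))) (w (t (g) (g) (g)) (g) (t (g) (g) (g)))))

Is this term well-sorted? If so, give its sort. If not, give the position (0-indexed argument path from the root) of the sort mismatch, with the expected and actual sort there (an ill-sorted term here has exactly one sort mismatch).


well-sorted; sort = A

  (f) : B
  (g) : A
        (g) : A
        (g) : A
        (g) : A
      (t (g) (g) (g)) : B
        (f) : B
        (g) : A
        (f) : B
      (w (f) (g) (f)) : A
        (g) : A
      (m (g)) : B
    (w (t (g) (g) (g)) (w (f) (g) (f)) (m (g))) : A
        (g) : A
        (g) : A
        (g) : A
      (t (g) (g) (g)) : B
        (f) : B
        (g) : A
        (f) : B
      (w (f) (g) (f)) : A
        (g) : A
      (m (g)) : B
    (w (t (g) (g) (g)) (w (f) (g) (f)) (m (g))) : A
        (g) : A
        (g) : A
        (g) : A
      (t (g) (g) (g)) : B
      (g) : A
        (g) : A
        (g) : A
        (g) : A
      (t (g) (g) (g)) : B
    (w (t (g) (g) (g)) (g) (t (g) (g) (g))) : A
  (t (w (t (g) (g) (g)) (w (f) (g) (f)) (m (g))) (w (t (g) (g) (g)) (w (f) (g) (f)) (m (g))) (w (t (g) (g) (g)) (g) (t (g) (g) (g)))) : B
(w (f) (g) (t (w (t (g) (g) (g)) (w (f) (g) (f)) (m (g))) (w (t (g) (g) (g)) (w (f) (g) (f)) (m (g))) (w (t (g) (g) (g)) (g) (t (g) (g) (g))))) : A


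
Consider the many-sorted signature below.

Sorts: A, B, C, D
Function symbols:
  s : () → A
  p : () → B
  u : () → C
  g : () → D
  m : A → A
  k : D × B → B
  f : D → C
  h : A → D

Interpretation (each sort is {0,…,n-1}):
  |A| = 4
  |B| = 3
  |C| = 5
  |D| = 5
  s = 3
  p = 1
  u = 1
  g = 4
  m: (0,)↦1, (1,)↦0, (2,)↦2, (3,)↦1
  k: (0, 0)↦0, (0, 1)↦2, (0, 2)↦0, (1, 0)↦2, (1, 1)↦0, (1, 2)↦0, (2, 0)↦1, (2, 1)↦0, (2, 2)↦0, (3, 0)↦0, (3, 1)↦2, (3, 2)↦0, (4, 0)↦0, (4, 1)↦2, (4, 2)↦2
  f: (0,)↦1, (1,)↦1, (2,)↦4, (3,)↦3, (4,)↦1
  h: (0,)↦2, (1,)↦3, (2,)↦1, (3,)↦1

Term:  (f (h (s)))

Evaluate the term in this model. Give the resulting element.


  s = 3
  (h (s)) = h(3,) = 1
  (f (h (s))) = f(1,) = 1

value = 1


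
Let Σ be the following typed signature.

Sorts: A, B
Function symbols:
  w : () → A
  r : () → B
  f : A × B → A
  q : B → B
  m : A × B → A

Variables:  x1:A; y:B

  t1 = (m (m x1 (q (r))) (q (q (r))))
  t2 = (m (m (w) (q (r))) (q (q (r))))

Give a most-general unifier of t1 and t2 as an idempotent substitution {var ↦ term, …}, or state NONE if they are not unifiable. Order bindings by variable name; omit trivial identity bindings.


{x1 ↦ (w)}


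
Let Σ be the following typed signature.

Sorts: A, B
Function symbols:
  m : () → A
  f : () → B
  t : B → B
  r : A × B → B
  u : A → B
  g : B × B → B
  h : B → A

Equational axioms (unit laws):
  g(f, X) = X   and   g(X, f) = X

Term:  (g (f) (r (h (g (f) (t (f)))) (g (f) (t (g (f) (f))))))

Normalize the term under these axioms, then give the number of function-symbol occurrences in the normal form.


1. (g (f) (r (h (g (f) (t (f)))) (g (f) (t (g (f) (f))))))  →  (r (h (g (f) (t (f)))) (g (f) (t (g (f) (f)))))
2. (r (h (g (f) (t (f)))) (g (f) (t (g (f) (f)))))  →  (r (h (t (f))) (g (f) (t (g (f) (f)))))
3. (r (h (t (f))) (g (f) (t (g (f) (f)))))  →  (r (h (t (f))) (t (g (f) (f))))
4. (r (h (t (f))) (t (g (f) (f))))  →  (r (h (t (f))) (t (f)))
normal form: (r (h (t (f))) (t (f)))

size = 6


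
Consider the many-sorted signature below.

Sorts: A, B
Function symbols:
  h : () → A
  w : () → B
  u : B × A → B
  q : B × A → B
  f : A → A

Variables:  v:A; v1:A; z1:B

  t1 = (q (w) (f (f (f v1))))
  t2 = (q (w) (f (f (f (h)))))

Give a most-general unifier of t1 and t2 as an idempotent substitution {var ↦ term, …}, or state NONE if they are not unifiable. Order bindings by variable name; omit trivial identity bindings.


{v1 ↦ (h)}


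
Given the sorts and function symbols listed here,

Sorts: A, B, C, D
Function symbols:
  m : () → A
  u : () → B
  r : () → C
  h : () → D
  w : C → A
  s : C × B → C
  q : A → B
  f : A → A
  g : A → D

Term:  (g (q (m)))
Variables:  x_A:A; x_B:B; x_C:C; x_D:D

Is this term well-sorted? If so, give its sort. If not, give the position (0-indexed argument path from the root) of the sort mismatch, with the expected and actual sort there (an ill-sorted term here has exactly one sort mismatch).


ill-sorted at position [0]: expected A, got B

    (m) : A
  (q (m)) : B
(g (q (m))) : ✗ arg 0 at [0] has sort B, expected A


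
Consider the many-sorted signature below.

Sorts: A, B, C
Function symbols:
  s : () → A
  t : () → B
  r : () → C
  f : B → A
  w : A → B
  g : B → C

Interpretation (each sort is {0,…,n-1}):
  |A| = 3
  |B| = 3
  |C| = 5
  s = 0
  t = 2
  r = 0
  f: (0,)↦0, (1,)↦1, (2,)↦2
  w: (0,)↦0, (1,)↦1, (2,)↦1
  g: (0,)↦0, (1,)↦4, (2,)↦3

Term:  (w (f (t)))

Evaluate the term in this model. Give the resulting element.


  t = 2
  (f (t)) = f(2,) = 2
  (w (f (t))) = w(2,) = 1

value = 1
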